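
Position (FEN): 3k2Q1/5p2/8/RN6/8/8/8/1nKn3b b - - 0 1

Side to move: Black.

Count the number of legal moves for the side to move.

Black to move; king on d8.
In check: yes, from the white queen on g8.
Legal moves: Ke7, Kd7.
Count: 2.

2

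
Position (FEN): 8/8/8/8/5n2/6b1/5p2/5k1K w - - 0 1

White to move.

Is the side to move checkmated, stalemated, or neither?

White to move; white king on h1.
In check: no.
King squares — g1: attacked by Kf1; g2: attacked by Kf1; h2: attacked by Bg3.
Legal moves for White: none.
Not in check and no legal moves → stalemate.

stalemate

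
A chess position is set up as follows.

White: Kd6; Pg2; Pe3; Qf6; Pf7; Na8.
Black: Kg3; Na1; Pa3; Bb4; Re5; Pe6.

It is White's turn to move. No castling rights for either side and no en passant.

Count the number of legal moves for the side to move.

4

White to move; king on d6.
In check: yes, from the black bishop on b4.
Legal moves: Kd7, Kc7, Kc6, Kxe5.
Count: 4.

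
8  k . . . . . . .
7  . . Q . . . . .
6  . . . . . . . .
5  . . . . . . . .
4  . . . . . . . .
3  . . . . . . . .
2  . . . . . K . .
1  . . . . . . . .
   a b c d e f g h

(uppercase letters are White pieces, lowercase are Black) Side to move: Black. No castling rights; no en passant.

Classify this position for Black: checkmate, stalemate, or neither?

Black to move; black king on a8.
In check: no.
King squares — a7: attacked by Qc7; b7: attacked by Qc7; b8: attacked by Qc7.
Legal moves for Black: none.
Not in check and no legal moves → stalemate.

stalemate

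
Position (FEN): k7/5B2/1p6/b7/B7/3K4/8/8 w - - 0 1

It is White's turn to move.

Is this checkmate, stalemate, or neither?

neither

White to move; white king on d3.
In check: no.
Legal moves for White include: Bg8, Bfe8, Bg6, Be6, Bh5, Bd5+, Bc4, Bfb3, Ba2, Bae8, Bd7, Bc6+, Bb5, Bab3, Bc2, Bd1, Ke4, Kd4, ... (list truncated; more exist).
White has legal moves and is not in check → neither.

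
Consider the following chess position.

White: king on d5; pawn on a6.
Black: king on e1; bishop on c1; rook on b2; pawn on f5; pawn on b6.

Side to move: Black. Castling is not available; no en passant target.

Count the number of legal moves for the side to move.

Black to move; king on e1.
In check: no.
Legal moves: Rb5+, Rb4, Rb3, Rh2, Rg2, Rf2, Re2, Rd2+, Rc2, Ra2, Rb1, Kf2, Ke2, Kd2, Kf1, Kd1, Bh6, Bg5, Bf4, Be3, Bd2, b5, f4.
Count: 23.

23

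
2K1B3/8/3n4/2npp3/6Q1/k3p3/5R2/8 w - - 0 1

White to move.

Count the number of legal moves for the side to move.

White to move; king on c8.
In check: yes, from the black knight on d6.
Legal moves: Kd8, Kb8, Kc7.
Count: 3.

3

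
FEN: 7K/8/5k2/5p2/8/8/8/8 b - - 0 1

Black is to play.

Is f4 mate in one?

After f4: white king on h8; in check: no.
White is not in check, so this cannot be checkmate.

no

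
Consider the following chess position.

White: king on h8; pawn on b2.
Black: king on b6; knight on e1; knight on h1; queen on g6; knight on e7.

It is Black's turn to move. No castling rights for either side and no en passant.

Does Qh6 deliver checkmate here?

After Qh6: white king on h8; in check: yes, from the black queen on h6.
King squares — g7: attacked by Qh6; h7: attacked by Qh6; g8: attacked by Ne7.
White has no legal moves → checkmate.

yes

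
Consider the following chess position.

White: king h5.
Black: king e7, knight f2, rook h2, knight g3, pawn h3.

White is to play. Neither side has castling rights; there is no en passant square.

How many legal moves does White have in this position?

4

White to move; king on h5.
In check: yes, from the black knight on g3.
Legal moves: Kh6, Kg6, Kg5, Kh4.
Count: 4.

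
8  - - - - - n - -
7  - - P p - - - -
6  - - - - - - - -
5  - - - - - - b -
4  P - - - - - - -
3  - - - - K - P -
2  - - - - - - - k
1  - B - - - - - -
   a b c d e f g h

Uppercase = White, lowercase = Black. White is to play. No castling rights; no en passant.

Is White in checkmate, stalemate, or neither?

White to move; white king on e3.
In check: yes, from the black bishop on g5.
King squares — d2: attacked by Bg5; e2: available; f2: available; d3: available; f3: available; d4: available; e4: available; f4: attacked by Bg5.
Legal moves for White: Ke4, Kd4, Kf3, Kd3, Kf2, Ke2.
White is in check but has 6 legal moves → neither.

neither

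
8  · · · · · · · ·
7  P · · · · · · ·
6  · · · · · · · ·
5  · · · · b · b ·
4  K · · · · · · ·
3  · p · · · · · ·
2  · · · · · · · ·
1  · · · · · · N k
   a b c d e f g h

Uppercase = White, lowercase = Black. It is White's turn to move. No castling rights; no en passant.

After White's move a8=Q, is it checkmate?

After a8=Q: black king on h1; in check: yes, from the white queen on a8.
Black has 2 legal replies: Kh2, Kxg1.
In check but a legal move exists → not checkmate.

no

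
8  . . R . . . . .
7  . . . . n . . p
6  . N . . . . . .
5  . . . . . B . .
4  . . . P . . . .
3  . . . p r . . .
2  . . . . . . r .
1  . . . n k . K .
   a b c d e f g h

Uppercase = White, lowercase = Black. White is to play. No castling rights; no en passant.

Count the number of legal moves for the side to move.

White to move; king on g1.
In check: yes, from the black rook on g2.
Legal moves: Kxg2, Kh1.
Count: 2.

2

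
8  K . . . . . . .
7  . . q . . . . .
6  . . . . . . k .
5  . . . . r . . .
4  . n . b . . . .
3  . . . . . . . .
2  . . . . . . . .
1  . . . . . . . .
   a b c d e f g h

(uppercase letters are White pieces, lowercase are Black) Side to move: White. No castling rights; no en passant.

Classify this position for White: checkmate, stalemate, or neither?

White to move; white king on a8.
In check: no.
King squares — a7: attacked by Bd4; b7: attacked by Qc7; b8: attacked by Qc7.
Legal moves for White: none.
Not in check and no legal moves → stalemate.

stalemate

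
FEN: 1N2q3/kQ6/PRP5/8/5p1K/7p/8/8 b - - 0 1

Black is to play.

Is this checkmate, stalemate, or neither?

checkmate

Black to move; black king on a7.
In check: yes, from the white queen on b7.
King squares — a6: attacked by Rb6; b6: attacked by Qb7; b7: attacked by Pa6; a8: attacked by Qb7; b8: attacked by Qb7.
Legal moves for Black: none.
In check with no legal moves → checkmate.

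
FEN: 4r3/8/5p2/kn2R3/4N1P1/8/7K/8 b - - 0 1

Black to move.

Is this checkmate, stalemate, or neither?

neither

Black to move; black king on a5.
In check: no.
Legal moves for Black: Rh8+, Rg8, Rf8, Rd8, Rc8, Rb8, Ra8, Re7, Re6, Rxe5, Kb6, Ka6, Kb4, Ka4, fxe5, f5.
Black has 16 legal moves and is not in check → neither.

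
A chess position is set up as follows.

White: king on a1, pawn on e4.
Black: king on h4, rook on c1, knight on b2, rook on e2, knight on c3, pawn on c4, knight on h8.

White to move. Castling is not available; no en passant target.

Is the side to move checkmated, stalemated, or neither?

checkmate

White to move; white king on a1.
In check: yes, from the black rook on c1.
King squares — b1: attacked by Rc1; a2: attacked by Nc3; b2: attacked by Re2.
Legal moves for White: none.
In check with no legal moves → checkmate.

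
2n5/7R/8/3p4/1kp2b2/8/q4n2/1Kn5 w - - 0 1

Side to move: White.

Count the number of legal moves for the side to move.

White to move; king on b1.
In check: yes, from the black queen on a2.
Legal moves: none.
Count: 0.

0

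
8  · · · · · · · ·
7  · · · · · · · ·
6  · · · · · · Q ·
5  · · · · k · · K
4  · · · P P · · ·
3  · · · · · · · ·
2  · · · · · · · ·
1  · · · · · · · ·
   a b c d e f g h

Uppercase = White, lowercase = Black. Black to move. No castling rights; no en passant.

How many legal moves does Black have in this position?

Black to move; king on e5.
In check: yes, from the white pawn on d4.
Legal moves: Kf4, Kxd4.
Count: 2.

2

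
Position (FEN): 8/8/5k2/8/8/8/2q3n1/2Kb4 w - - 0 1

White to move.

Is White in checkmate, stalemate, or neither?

checkmate

White to move; white king on c1.
In check: yes, from the black queen on c2.
King squares — b1: attacked by Qc2; d1: attacked by Qc2; b2: attacked by Qc2; c2: attacked by Bd1; d2: attacked by Qc2.
Legal moves for White: none.
In check with no legal moves → checkmate.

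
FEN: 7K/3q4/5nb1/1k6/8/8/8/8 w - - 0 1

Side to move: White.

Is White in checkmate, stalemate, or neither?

stalemate

White to move; white king on h8.
In check: no.
King squares — g7: attacked by Qd7; h7: attacked by Nf6; g8: attacked by Nf6.
Legal moves for White: none.
Not in check and no legal moves → stalemate.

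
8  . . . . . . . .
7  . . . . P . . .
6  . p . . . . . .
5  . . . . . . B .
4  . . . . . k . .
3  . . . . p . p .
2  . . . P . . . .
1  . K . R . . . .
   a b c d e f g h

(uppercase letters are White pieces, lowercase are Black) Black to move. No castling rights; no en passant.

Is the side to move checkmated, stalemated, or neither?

Black to move; black king on f4.
In check: yes, from the white bishop on g5.
Legal moves for Black: Kxg5, Kf5, Ke5, Kg4, Ke4, Kf3.
Black is in check but has 6 legal moves → neither.

neither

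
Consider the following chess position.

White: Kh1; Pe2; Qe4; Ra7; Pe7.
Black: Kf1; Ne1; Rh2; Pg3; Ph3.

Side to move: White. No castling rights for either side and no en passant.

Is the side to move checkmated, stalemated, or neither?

White to move; white king on h1.
In check: yes, from the black rook on h2.
King squares — g1: attacked by Kf1; g2: attacked by Ne1; h2: attacked by Pg3.
Legal moves for White: none.
In check with no legal moves → checkmate.

checkmate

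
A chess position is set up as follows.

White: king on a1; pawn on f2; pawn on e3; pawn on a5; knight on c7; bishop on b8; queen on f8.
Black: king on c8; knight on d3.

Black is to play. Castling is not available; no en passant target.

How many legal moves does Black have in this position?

Black to move; king on c8.
In check: yes, from the white queen on f8.
Legal moves: Kd7, Kb7.
Count: 2.

2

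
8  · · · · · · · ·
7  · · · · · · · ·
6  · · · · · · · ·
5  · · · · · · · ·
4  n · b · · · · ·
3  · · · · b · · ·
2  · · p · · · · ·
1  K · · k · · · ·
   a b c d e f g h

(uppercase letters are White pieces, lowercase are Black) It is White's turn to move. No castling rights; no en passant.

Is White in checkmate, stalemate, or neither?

White to move; white king on a1.
In check: no.
King squares — b1: attacked by Pc2; a2: attacked by Bc4; b2: attacked by Na4.
Legal moves for White: none.
Not in check and no legal moves → stalemate.

stalemate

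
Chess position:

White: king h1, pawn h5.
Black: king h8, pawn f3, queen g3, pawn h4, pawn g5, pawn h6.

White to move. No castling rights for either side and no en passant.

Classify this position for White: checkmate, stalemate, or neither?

White to move; white king on h1.
In check: no.
King squares — g1: attacked by Qg3; g2: attacked by Pf3; h2: attacked by Qg3.
Legal moves for White: none.
Not in check and no legal moves → stalemate.

stalemate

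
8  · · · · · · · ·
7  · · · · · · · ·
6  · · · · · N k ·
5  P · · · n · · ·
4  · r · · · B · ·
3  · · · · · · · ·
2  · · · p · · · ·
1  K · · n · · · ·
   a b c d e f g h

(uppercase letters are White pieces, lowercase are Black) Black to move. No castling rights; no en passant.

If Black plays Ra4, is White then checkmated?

no

After Ra4: white king on a1; in check: yes, from the black rook on a4.
White has 1 legal reply: Kb1.
In check but a legal move exists → not checkmate.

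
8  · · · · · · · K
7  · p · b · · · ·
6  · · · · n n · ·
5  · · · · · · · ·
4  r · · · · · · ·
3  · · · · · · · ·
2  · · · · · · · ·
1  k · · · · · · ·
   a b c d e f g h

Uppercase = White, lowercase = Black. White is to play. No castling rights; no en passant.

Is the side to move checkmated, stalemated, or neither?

White to move; white king on h8.
In check: no.
King squares — g7: attacked by Ne6; h7: attacked by Nf6; g8: attacked by Nf6.
Legal moves for White: none.
Not in check and no legal moves → stalemate.

stalemate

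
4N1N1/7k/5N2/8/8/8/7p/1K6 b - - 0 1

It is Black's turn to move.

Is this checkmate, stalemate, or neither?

neither

Black to move; black king on h7.
In check: yes, from the white knight on f6.
King squares — g6: available; h6: attacked by Ng8; g7: attacked by Ne8; g8: attacked by Nf6; h8: available.
Legal moves for Black: Kh8, Kg6.
Black is in check but has 2 legal moves → neither.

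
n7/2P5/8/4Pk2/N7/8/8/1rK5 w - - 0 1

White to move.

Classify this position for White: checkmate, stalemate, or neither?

White to move; white king on c1.
In check: yes, from the black rook on b1.
King squares — b1: available; d1: attacked by Rb1; b2: attacked by Rb1; c2: available; d2: available.
Legal moves for White: Kd2, Kc2, Kxb1.
White is in check but has 3 legal moves → neither.

neither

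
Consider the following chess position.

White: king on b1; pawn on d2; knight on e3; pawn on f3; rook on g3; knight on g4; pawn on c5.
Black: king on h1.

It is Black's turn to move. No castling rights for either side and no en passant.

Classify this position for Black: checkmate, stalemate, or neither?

stalemate

Black to move; black king on h1.
In check: no.
King squares — g1: attacked by Rg3; g2: attacked by Ne3; h2: attacked by Ng4.
Legal moves for Black: none.
Not in check and no legal moves → stalemate.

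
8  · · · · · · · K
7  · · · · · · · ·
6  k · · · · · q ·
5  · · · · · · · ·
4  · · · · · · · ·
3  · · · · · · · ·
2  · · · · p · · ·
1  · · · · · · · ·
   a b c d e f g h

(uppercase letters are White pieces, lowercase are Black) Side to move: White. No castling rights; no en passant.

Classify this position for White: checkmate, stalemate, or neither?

White to move; white king on h8.
In check: no.
King squares — g7: attacked by Qg6; h7: attacked by Qg6; g8: attacked by Qg6.
Legal moves for White: none.
Not in check and no legal moves → stalemate.

stalemate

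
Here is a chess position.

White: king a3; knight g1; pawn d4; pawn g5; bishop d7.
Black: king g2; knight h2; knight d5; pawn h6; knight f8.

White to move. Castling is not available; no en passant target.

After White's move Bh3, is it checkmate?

After Bh3: black king on g2; in check: yes, from the white bishop on h3.
Black has 4 legal replies: Kg3, Kf2, Kh1, Kxg1.
In check but a legal move exists → not checkmate.

no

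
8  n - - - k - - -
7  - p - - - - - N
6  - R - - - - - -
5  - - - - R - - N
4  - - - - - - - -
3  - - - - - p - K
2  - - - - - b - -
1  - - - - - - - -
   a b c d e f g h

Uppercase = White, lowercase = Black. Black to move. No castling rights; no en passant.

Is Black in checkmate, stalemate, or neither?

Black to move; black king on e8.
In check: yes, from the white rook on e5.
Legal moves for Black: Kd8, Kf7, Kd7.
Black is in check but has 3 legal moves → neither.

neither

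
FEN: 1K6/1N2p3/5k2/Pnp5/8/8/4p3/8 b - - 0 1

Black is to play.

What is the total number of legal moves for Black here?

20

Black to move; king on f6.
In check: no.
Legal moves: Kg7, Kf7, Kg6, Ke6, Kg5, Kf5, Ke5, Nc7, Na7, Nd6, Nd4, Nc3, Na3, e6, c4, e1=Q, e1=R, e1=B, e1=N, e5.
Count: 20.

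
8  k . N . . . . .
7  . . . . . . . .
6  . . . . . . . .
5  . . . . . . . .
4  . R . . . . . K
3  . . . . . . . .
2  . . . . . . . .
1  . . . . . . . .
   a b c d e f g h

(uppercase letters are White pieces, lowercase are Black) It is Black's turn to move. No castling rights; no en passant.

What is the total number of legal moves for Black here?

Black to move; king on a8.
In check: no.
Legal moves: none.
Count: 0.

0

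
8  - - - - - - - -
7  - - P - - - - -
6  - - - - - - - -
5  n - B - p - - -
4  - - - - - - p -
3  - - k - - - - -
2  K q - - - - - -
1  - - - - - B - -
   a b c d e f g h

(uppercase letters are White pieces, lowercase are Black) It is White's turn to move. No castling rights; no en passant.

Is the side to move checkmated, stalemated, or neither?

checkmate

White to move; white king on a2.
In check: yes, from the black queen on b2.
King squares — a1: attacked by Qb2; b1: attacked by Qb2; b2: attacked by Kc3; a3: attacked by Qb2; b3: attacked by Qb2.
Legal moves for White: none.
In check with no legal moves → checkmate.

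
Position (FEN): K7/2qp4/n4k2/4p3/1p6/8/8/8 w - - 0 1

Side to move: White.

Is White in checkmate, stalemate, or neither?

stalemate

White to move; white king on a8.
In check: no.
King squares — a7: attacked by Qc7; b7: attacked by Qc7; b8: attacked by Na6.
Legal moves for White: none.
Not in check and no legal moves → stalemate.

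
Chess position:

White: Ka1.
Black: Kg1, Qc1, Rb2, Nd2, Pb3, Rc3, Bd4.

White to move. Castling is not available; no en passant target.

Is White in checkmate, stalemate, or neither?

checkmate

White to move; white king on a1.
In check: yes, from the black queen on c1.
King squares — b1: attacked by Qc1; a2: attacked by Rb2; b2: attacked by Qc1.
Legal moves for White: none.
In check with no legal moves → checkmate.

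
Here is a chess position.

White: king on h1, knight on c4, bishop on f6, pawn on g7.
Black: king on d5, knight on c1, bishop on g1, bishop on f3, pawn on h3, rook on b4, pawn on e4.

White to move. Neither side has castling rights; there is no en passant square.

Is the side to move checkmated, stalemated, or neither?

White to move; white king on h1.
In check: yes, from the black bishop on f3.
Legal moves for White: Kxg1.
White is in check but has 1 legal move → neither.

neither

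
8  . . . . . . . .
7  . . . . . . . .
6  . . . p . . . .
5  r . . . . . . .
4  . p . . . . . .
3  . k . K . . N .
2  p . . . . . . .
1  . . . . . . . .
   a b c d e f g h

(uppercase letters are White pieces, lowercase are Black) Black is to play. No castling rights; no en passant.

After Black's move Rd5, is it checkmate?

no

After Rd5: white king on d3; in check: yes, from the black rook on d5.
White has 3 legal replies: Ke4, Ke3, Ke2.
In check but a legal move exists → not checkmate.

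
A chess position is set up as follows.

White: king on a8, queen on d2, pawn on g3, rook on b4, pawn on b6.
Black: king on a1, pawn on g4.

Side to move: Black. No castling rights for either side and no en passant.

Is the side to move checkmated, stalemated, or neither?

stalemate

Black to move; black king on a1.
In check: no.
King squares — b1: attacked by Rb4; a2: attacked by Qd2; b2: attacked by Qd2.
Legal moves for Black: none.
Not in check and no legal moves → stalemate.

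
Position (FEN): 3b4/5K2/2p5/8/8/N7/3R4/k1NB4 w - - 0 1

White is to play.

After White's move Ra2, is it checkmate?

yes

After Ra2: black king on a1; in check: yes, from the white rook on a2.
King squares — b1: attacked by Na3; a2: attacked by Nc1; b2: attacked by Ra2.
Black has no legal moves → checkmate.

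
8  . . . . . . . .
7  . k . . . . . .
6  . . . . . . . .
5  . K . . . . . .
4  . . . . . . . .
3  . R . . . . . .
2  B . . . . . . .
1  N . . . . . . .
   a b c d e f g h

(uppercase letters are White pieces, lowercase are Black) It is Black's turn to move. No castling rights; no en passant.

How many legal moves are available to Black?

5

Black to move; king on b7.
In check: no.
Legal moves: Kc8, Kb8, Ka8, Kc7, Ka7.
Count: 5.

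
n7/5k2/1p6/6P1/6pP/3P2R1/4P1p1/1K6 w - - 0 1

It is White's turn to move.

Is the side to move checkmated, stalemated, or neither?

White to move; white king on b1.
In check: no.
Legal moves for White: Rxg4, Rh3, Rf3+, Re3, Rxg2, Kc2, Kb2, Ka2, Kc1, Ka1, g6+, h5, d4, e3, e4.
White has 15 legal moves and is not in check → neither.

neither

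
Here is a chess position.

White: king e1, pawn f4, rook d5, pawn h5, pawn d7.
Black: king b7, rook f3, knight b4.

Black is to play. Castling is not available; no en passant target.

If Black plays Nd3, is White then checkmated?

After Nd3: white king on e1; in check: yes, from the black knight on d3.
White has 4 legal replies: Ke2, Kd2, Kd1, Rxd3.
In check but a legal move exists → not checkmate.

no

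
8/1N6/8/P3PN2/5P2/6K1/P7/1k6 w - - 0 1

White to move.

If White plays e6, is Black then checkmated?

After e6: black king on b1; in check: no.
Black is not in check, so this cannot be checkmate.

no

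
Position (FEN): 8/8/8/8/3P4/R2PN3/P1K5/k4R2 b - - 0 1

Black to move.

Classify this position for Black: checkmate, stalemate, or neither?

checkmate

Black to move; black king on a1.
In check: yes, from the white rook on f1.
King squares — b1: attacked by Rf1; a2: attacked by Ra3; b2: attacked by Kc2.
Legal moves for Black: none.
In check with no legal moves → checkmate.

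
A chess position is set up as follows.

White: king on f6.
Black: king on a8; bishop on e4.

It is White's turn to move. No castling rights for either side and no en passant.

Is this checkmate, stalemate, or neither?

neither

White to move; white king on f6.
In check: no.
Legal moves for White: Kg7, Kf7, Ke7, Ke6, Kg5, Ke5.
White has 6 legal moves and is not in check → neither.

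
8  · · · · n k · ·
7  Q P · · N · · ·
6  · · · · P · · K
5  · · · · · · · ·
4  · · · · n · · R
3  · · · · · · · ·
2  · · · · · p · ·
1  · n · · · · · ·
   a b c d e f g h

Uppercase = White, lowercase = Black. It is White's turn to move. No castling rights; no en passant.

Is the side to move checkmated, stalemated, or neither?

White to move; white king on h6.
In check: no.
Legal moves for White include: Ng8, Nc8, Ng6+, Nc6, Nf5, Nd5, Qb8, Qa8, Qb6, Qa6, Qc5, Qa5, Qd4, Qa4, Qe3, Qa3, Qxf2+, Qa2, ... (list truncated; more exist).
White has legal moves and is not in check → neither.

neither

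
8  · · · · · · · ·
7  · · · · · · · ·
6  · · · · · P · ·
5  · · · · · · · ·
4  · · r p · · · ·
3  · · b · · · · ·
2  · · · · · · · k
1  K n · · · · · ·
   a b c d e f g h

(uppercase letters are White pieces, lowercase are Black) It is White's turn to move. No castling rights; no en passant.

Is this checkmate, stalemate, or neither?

neither

White to move; white king on a1.
In check: yes, from the black bishop on c3.
Legal moves for White: Ka2, Kxb1.
White is in check but has 2 legal moves → neither.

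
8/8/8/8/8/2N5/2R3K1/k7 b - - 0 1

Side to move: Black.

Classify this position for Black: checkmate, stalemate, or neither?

stalemate

Black to move; black king on a1.
In check: no.
King squares — b1: attacked by Nc3; a2: attacked by Rc2; b2: attacked by Rc2.
Legal moves for Black: none.
Not in check and no legal moves → stalemate.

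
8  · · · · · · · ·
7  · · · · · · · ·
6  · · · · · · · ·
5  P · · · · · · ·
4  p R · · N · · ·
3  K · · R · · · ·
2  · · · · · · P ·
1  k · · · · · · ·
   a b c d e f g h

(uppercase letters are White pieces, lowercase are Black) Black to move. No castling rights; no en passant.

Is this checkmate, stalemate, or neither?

Black to move; black king on a1.
In check: no.
King squares — b1: attacked by Rb4; a2: attacked by Ka3; b2: attacked by Ka3.
Legal moves for Black: none.
Not in check and no legal moves → stalemate.

stalemate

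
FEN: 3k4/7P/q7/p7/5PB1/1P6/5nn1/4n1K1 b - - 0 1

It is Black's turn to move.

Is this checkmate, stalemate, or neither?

Black to move; black king on d8.
In check: no.
Legal moves for Black include: Ke8, Ke7, Kc7, Qc8, Qa8, Qb7, Qa7, Qh6, Qg6, Qf6, Qe6, Qd6, Qc6, Qb6, Qb5, Qc4, Qd3, Qe2, ... (list truncated; more exist).
Black has legal moves and is not in check → neither.

neither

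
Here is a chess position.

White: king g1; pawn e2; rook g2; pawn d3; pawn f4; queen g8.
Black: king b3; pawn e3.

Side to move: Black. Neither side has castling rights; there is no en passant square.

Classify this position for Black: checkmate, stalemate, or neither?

neither

Black to move; black king on b3.
In check: yes, from the white queen on g8.
King squares — a2: attacked by Qg8; b2: available; c2: available; a3: available; c3: available; a4: available; b4: available; c4: attacked by Pd3.
Legal moves for Black: Kb4, Ka4, Kc3, Ka3, Kc2, Kb2.
Black is in check but has 6 legal moves → neither.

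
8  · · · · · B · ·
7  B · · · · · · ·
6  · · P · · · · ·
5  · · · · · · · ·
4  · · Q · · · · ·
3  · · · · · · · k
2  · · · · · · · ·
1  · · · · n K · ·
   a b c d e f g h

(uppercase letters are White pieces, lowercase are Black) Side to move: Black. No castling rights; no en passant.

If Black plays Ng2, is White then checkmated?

no

After Ng2: white king on f1; in check: no.
White is not in check, so this cannot be checkmate.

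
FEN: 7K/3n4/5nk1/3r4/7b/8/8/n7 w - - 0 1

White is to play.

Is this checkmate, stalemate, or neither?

stalemate

White to move; white king on h8.
In check: no.
King squares — g7: attacked by Kg6; h7: attacked by Nf6; g8: attacked by Nf6.
Legal moves for White: none.
Not in check and no legal moves → stalemate.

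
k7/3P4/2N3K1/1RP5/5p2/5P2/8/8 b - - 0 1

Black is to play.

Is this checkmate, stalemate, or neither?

Black to move; black king on a8.
In check: no.
King squares — a7: attacked by Nc6; b7: attacked by Rb5; b8: attacked by Rb5.
Legal moves for Black: none.
Not in check and no legal moves → stalemate.

stalemate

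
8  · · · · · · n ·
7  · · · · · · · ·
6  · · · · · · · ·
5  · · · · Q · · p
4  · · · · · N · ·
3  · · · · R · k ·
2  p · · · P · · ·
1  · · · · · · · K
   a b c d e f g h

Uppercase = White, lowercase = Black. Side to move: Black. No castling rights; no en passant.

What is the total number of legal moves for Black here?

Black to move; king on g3.
In check: yes, from the white rook on e3.
Legal moves: Kh4, Kg4, Kf2.
Count: 3.

3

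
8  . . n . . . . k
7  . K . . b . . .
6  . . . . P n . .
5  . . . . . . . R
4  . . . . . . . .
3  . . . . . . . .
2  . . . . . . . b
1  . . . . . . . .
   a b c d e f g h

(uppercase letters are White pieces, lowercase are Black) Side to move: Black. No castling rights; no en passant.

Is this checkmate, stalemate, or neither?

Black to move; black king on h8.
In check: yes, from the white rook on h5.
Legal moves for Black: Kg8, Kg7, Nh7, Nxh5.
Black is in check but has 4 legal moves → neither.

neither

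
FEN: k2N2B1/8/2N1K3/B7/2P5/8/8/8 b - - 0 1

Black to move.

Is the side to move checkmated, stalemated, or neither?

stalemate

Black to move; black king on a8.
In check: no.
King squares — a7: attacked by Nc6; b7: attacked by Nd8; b8: attacked by Nc6.
Legal moves for Black: none.
Not in check and no legal moves → stalemate.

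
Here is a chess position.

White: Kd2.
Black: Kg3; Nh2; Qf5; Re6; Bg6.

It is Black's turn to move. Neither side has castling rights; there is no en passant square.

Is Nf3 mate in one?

After Nf3: white king on d2; in check: yes, from the black knight on f3.
White has 3 legal replies: Kc3, Kd1, Kc1.
In check but a legal move exists → not checkmate.

no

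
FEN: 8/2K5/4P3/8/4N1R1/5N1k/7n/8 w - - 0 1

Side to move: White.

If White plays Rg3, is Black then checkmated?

yes

After Rg3: black king on h3; in check: yes, from the white rook on g3.
King squares — g2: attacked by Rg3; h2: own knight; g3: attacked by Ne4; g4: attacked by Rg3; h4: attacked by Nf3.
Black has no legal moves → checkmate.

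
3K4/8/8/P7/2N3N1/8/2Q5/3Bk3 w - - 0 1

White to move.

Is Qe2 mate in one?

yes

After Qe2: black king on e1; in check: yes, from the white queen on e2.
King squares — d1: attacked by Qe2; f1: attacked by Qe2; d2: attacked by Qe2; e2: attacked by Bd1; f2: attacked by Qe2.
Black has no legal moves → checkmate.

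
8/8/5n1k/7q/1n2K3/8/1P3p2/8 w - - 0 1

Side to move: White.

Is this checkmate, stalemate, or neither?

White to move; white king on e4.
In check: yes, from the black knight on f6.
King squares — d3: attacked by Nb4; e3: available; f3: attacked by Qh5; d4: available; f4: available; d5: attacked by Nb4; e5: attacked by Qh5; f5: attacked by Qh5.
Legal moves for White: Kf4, Kd4, Ke3.
White is in check but has 3 legal moves → neither.

neither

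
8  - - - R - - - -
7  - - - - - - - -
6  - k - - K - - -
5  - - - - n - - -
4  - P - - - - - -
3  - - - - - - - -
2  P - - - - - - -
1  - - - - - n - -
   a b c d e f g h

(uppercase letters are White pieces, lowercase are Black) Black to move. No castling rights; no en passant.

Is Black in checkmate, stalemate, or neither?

neither

Black to move; black king on b6.
In check: no.
Legal moves for Black: Kc7, Kb7, Ka7, Kc6, Ka6, Kb5, Nf7, Nd7, Ng6, Nc6, Ng4, Nc4, Nf3, Nd3, Ng3, Ne3, Nh2, Nd2.
Black has 18 legal moves and is not in check → neither.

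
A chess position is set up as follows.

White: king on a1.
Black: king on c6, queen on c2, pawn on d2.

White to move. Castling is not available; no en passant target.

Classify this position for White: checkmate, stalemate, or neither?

White to move; white king on a1.
In check: no.
King squares — b1: attacked by Qc2; a2: attacked by Qc2; b2: attacked by Qc2.
Legal moves for White: none.
Not in check and no legal moves → stalemate.

stalemate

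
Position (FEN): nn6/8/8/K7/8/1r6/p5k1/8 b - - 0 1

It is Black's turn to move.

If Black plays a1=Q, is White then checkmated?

yes

After a1=Q: white king on a5; in check: yes, from the black queen on a1.
King squares — a4: attacked by Qa1; b4: attacked by Rb3; b5: attacked by Rb3; a6: attacked by Qa1; b6: attacked by Rb3.
White has no legal moves → checkmate.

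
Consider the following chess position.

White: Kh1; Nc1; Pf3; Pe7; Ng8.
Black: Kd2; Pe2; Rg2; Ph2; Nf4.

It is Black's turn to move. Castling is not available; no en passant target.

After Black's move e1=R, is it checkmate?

yes

After e1=R: white king on h1; in check: yes, from the black rook on e1.
King squares — g1: attacked by Re1; g2: attacked by Nf4; h2: attacked by Rg2.
White has no legal moves → checkmate.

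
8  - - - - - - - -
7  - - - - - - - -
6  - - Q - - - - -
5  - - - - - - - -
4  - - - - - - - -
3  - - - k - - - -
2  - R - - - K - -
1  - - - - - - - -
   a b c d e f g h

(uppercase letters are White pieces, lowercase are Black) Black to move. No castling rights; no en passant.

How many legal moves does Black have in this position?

1

Black to move; king on d3.
In check: no.
Legal moves: Kd4.
Count: 1.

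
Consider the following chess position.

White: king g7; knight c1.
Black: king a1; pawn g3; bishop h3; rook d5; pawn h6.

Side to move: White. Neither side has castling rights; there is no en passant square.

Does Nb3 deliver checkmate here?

After Nb3: black king on a1; in check: yes, from the white knight on b3.
Black has 3 legal replies: Kb2, Ka2, Kb1.
In check but a legal move exists → not checkmate.

no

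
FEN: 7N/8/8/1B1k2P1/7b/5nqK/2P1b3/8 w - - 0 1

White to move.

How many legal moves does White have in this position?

0

White to move; king on h3.
In check: yes, from the black queen on g3.
Legal moves: none.
Count: 0.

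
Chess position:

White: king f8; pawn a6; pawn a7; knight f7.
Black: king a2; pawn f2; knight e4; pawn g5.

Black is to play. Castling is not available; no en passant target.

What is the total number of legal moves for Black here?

16

Black to move; king on a2.
In check: no.
Legal moves: Nf6, Nd6, Nc5, Ng3, Nc3, Nd2, Kb3, Ka3, Kb2, Kb1, Ka1, g4, f1=Q, f1=R, f1=B, f1=N.
Count: 16.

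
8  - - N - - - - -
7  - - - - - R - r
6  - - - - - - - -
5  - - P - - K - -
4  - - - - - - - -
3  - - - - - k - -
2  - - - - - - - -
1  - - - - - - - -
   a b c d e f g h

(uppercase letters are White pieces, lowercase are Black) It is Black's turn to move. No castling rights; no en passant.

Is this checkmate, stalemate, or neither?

Black to move; black king on f3.
In check: no.
Legal moves for Black: Rh8, Rg7, Rxf7+, Rh6, Rh5+, Rh4, Rh3, Rh2, Rh1, Kg3, Ke3, Kg2, Kf2, Ke2.
Black has 14 legal moves and is not in check → neither.

neither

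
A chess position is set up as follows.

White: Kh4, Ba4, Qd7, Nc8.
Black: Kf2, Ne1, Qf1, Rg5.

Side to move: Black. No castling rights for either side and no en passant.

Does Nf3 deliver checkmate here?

yes

After Nf3: white king on h4; in check: yes, from the black knight on f3.
King squares — g3: attacked by Kf2; h3: attacked by Qf1; g4: attacked by Rg5; g5: attacked by Nf3; h5: attacked by Rg5.
White has no legal moves → checkmate.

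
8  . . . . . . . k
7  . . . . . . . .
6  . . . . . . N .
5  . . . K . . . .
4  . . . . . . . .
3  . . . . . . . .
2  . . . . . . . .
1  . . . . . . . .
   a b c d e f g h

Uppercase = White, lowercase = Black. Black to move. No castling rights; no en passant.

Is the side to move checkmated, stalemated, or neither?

neither

Black to move; black king on h8.
In check: yes, from the white knight on g6.
King squares — g7: available; h7: available; g8: available.
Legal moves for Black: Kg8, Kh7, Kg7.
Black is in check but has 3 legal moves → neither.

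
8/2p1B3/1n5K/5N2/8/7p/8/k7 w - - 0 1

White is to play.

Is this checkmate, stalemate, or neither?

White to move; white king on h6.
In check: no.
Legal moves for White include: Bf8, Bd8, Bf6+, Bd6, Bg5, Bc5, Bh4, Bb4, Ba3, Kh7, Kg7, Kg6, Kh5, Kg5, Ng7, Nd6, Nh4, Nd4, ... (list truncated; more exist).
White has legal moves and is not in check → neither.

neither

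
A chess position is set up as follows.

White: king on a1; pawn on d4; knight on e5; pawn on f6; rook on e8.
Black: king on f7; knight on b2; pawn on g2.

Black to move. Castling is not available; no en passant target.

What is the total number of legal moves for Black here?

2

Black to move; king on f7.
In check: yes, from the white knight on e5.
Legal moves: Kxe8, Kxf6.
Count: 2.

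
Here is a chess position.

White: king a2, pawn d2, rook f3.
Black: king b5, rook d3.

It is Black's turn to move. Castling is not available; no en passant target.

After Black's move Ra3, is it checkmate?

After Ra3: white king on a2; in check: yes, from the black rook on a3.
White has 4 legal replies: Kxa3, Kb2, Kb1, Rxa3.
In check but a legal move exists → not checkmate.

no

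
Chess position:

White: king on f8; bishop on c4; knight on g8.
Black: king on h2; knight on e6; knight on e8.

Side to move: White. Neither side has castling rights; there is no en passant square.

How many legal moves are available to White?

White to move; king on f8.
In check: yes, from the black knight on e6.
Legal moves: Kxe8, Kf7, Ke7, Bxe6.
Count: 4.

4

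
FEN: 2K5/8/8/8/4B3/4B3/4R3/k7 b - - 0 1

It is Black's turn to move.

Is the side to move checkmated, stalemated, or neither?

Black to move; black king on a1.
In check: no.
King squares — b1: attacked by Be4; a2: attacked by Re2; b2: attacked by Re2.
Legal moves for Black: none.
Not in check and no legal moves → stalemate.

stalemate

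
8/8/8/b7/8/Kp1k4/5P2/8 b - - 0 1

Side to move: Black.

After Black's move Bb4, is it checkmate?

After Bb4: white king on a3; in check: yes, from the black bishop on b4.
White has 4 legal replies: Kxb4, Ka4, Kxb3, Kb2.
In check but a legal move exists → not checkmate.

no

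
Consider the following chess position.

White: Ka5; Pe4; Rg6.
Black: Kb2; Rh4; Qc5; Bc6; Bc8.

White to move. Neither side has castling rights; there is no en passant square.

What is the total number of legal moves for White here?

0

White to move; king on a5.
In check: yes, from the black queen on c5.
Legal moves: none.
Count: 0.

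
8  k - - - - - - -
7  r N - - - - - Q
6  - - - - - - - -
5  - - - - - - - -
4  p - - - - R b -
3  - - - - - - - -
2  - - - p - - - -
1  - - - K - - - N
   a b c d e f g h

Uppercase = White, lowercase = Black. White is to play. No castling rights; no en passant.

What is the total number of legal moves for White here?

4

White to move; king on d1.
In check: yes, from the black bishop on g4.
Legal moves: Kxd2, Kc2, Rxg4, Rf3.
Count: 4.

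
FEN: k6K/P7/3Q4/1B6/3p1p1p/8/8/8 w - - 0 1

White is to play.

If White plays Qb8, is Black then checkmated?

After Qb8: black king on a8; in check: yes, from the white queen on b8.
King squares — a7: attacked by Qb8; b7: attacked by Qb8; b8: attacked by Pa7.
Black has no legal moves → checkmate.

yes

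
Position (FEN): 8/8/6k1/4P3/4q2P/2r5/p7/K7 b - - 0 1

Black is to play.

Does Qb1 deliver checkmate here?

yes

After Qb1: white king on a1; in check: yes, from the black queen on b1.
King squares — b1: attacked by Pa2; a2: attacked by Qb1; b2: attacked by Qb1.
White has no legal moves → checkmate.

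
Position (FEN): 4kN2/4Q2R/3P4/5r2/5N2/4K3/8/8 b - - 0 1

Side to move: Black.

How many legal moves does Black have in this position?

0

Black to move; king on e8.
In check: yes, from the white queen on e7.
Legal moves: none.
Count: 0.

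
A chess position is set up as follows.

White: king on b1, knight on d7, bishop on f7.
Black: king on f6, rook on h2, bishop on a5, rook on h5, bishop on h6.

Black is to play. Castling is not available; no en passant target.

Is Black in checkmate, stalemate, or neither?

neither

Black to move; black king on f6.
In check: yes, from the white knight on d7.
Legal moves for Black: Kg7, Kxf7, Ke7, Kg5, Kf5.
Black is in check but has 5 legal moves → neither.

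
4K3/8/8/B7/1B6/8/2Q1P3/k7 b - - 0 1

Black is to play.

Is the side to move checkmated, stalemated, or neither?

Black to move; black king on a1.
In check: no.
King squares — b1: attacked by Qc2; a2: attacked by Qc2; b2: attacked by Qc2.
Legal moves for Black: none.
Not in check and no legal moves → stalemate.

stalemate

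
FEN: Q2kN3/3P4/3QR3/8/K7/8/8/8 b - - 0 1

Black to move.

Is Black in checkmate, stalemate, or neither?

checkmate

Black to move; black king on d8.
In check: yes, from the white queen on a8.
King squares — c7: attacked by Qd6; d7: attacked by Qd6; e7: attacked by Qd6; c8: attacked by Pd7; e8: attacked by Re6.
Legal moves for Black: none.
In check with no legal moves → checkmate.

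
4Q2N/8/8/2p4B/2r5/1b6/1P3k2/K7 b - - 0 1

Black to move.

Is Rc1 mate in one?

yes

After Rc1: white king on a1; in check: yes, from the black rook on c1.
King squares — b1: attacked by Rc1; a2: attacked by Bb3; b2: own pawn.
White has no legal moves → checkmate.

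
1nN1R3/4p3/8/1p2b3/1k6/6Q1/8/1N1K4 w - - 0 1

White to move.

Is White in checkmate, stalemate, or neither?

White to move; white king on d1.
In check: no.
Legal moves for White include: Rh8, Rg8, Rf8, Rd8, Rxe7, Nxe7, Na7, Nd6, Nb6, Qg8, Qg7, Qg6, Qg5, Qxe5, Qh4+, Qg4+, Qf4+, Qh3, ... (list truncated; more exist).
White has legal moves and is not in check → neither.

neither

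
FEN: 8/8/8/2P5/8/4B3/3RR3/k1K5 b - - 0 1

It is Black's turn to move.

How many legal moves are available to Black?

0

Black to move; king on a1.
In check: no.
Legal moves: none.
Count: 0.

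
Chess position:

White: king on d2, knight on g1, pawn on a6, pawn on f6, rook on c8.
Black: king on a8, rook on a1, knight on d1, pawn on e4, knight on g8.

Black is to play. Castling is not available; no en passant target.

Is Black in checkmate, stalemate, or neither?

neither

Black to move; black king on a8.
In check: yes, from the white rook on c8.
King squares — a7: available; b7: attacked by Pa6; b8: attacked by Rc8.
Legal moves for Black: Ka7.
Black is in check but has 1 legal move → neither.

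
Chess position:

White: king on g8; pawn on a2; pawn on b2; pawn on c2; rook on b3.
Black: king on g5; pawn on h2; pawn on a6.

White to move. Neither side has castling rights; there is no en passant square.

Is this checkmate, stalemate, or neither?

neither

White to move; white king on g8.
In check: no.
Legal moves for White include: Kh8, Kf8, Kh7, Kg7, Kf7, Rb8, Rb7, Rb6, Rb5+, Rb4, Rh3, Rg3+, Rf3, Re3, Rd3, Rc3, Ra3, c3, ... (list truncated; more exist).
White has legal moves and is not in check → neither.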